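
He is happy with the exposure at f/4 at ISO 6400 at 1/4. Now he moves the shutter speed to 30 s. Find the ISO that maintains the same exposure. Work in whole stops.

Shutter speed: 1/4 → 1/2 → 1 → 2 → 4 → 8 → 15 → 30 — 7 stops longer (brighter).
Need 7 stops darker from the ISO: 6400 → 3200 → 1600 → 800 → 400 → 200 → 100 → 50.

ISO 50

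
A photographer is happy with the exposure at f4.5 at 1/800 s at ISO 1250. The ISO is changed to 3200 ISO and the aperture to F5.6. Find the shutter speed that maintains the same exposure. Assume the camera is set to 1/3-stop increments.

ISO: 1250 → 1600 → 2000 → 2500 → 3200 — 1 1/3 stops raised (brighter).
Aperture: f/4.5 → f/5 → f/5.6 — 2/3 stop narrower (darker).
Net change so far: 2/3 stop brighter. Offset with the shutter speed: 1/800 → 1/1000 → 1/1250.

1/1250s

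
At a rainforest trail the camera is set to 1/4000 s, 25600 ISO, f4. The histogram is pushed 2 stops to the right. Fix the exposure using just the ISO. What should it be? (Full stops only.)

Overexposed by 2 stops → need 2 stops darker.
ISO: 25600 → 12800 → 6400.

ISO 6400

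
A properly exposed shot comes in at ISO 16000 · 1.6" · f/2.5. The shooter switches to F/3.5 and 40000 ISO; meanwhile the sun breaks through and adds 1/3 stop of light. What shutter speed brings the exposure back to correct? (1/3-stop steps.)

Scene light: 1/3 stop brighter.
Aperture: f/2.5 → f/2.8 → f/3.2 → f/3.5 — 1 stop stopped down (darker).
ISO: 16000 → 20000 → 25600 → 32000 → 40000 — 1 1/3 stops higher (brighter).
Net so far: 2/3 stop brighter. Shutter speed: 1.6 → 1.3 → 1.

1 s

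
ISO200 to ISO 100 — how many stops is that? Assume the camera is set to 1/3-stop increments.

200 → 160 → 125 → 100 — count the steps: 3 third-stops = 1 stop.

1 stop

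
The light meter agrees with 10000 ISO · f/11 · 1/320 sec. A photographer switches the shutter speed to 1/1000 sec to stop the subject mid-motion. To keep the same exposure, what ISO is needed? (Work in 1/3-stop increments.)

Shutter speed: 1/320 → 1/400 → 1/500 → 1/640 → 1/800 → 1/1000 — 1 2/3 stops shorter (darker).
Need 1 2/3 stops brighter from the ISO: 10000 → 12800 → 16000 → 20000 → 25600 → 32000.

ISO 32000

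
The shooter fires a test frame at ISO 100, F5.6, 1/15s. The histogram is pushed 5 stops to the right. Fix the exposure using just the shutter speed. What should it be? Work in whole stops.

Overexposed by 5 stops → need 5 stops darker.
Shutter speed: 1/15 → 1/30 → 1/60 → 1/125 → 1/250 → 1/500.

1/500s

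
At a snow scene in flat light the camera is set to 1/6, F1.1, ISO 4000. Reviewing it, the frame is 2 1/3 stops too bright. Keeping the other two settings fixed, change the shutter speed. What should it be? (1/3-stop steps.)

Overexposed by 2 1/3 stops → need 2 1/3 stops darker.
Shutter speed: 1/6 → 1/8 → 1/10 → 1/13 → 1/15 → 1/20 → 1/25 → 1/30.

1/30s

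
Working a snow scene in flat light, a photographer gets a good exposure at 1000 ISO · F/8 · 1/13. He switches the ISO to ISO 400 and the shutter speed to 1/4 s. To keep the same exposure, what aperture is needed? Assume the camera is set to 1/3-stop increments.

ISO: 1000 → 800 → 640 → 500 → 400 — 1 1/3 stops dropped (darker).
Shutter speed: 1/13 → 1/10 → 1/8 → 1/6 → 1/5 → 1/4 — 1 2/3 stops slower (brighter).
Net change so far: 1/3 stop brighter. Offset with the aperture: f/8 → f/9.

f/9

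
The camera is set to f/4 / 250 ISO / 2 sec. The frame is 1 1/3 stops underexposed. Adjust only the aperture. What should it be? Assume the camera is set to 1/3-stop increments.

f/2.5

Underexposed by 1 1/3 stops → need 1 1/3 stops brighter.
Aperture: f/4 → f/3.5 → f/3.2 → f/2.8 → f/2.5.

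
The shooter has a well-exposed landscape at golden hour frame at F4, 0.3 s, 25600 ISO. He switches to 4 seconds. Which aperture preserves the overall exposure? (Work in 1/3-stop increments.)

f/14

Shutter speed: 0.3 → 0.4 → 0.5 → 0.6 → 0.8 → 1 → 1.3 → 1.6 → 2 → 2.5 → 3.2 → 4 — 3 2/3 stops longer (brighter).
Need 3 2/3 stops darker from the aperture: f/4 → f/4.5 → f/5 → f/5.6 → f/6.3 → f/7.1 → f/8 → f/9 → f/10 → f/11 → f/13 → f/14.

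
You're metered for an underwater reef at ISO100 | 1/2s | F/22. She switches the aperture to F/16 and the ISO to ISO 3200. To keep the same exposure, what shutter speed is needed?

1/125s

Aperture: f/22 → f/16 — 1 stop opened up (brighter).
ISO: 100 → 200 → 400 → 800 → 1600 → 3200 — 5 stops raised (brighter).
Net change so far: 6 stops brighter. Offset with the shutter speed: 1/2 → 1/4 → 1/8 → 1/15 → 1/30 → 1/60 → 1/125.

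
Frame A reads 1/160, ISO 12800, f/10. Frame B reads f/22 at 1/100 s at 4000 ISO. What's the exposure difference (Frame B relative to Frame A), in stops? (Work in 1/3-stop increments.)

Aperture: f/10 → f/11 → f/13 → f/14 → f/16 → f/18 → f/20 → f/22 — 2 1/3 stops smaller aperture (darker).
Shutter speed: 1/160 → 1/125 → 1/100 — 2/3 stop longer (brighter).
ISO: 12800 → 10000 → 8000 → 6400 → 5000 → 4000 — 1 2/3 stops lower (darker).
Net: −2 1/3 +2/3 −1 2/3 = −3 1/3 stops.

3 1/3 stops darker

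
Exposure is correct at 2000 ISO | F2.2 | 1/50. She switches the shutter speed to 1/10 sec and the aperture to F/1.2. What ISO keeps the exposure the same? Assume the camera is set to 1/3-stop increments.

Shutter speed: 1/50 → 1/40 → 1/30 → 1/25 → 1/20 → 1/15 → 1/13 → 1/10 — 2 1/3 stops longer (brighter).
Aperture: f/2.2 → f/2 → f/1.8 → f/1.6 → f/1.4 → f/1.2 — 1 2/3 stops larger aperture (brighter).
Net change so far: 4 stops brighter. Offset with the ISO: 2000 → 1600 → 1250 → 1000 → 800 → 640 → 500 → 400 → 320 → 250 → 200 → 160 → 125.

ISO 125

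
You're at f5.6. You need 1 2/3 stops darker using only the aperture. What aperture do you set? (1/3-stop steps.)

Aperture: f/5.6 → f/6.3 → f/7.1 → f/8 → f/9 → f/10 — 1 2/3 stops smaller aperture (darker).

f/10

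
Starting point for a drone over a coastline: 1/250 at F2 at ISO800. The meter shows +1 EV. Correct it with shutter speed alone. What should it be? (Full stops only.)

Overexposed by 1 stop → need 1 stop darker.
Shutter speed: 1/250 → 1/500.

1/500s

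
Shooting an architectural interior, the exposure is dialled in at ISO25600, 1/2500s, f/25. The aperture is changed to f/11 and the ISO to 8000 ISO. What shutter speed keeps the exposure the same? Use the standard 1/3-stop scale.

Aperture: f/25 → f/22 → f/20 → f/18 → f/16 → f/14 → f/13 → f/11 — 2 1/3 stops opened up (brighter).
ISO: 25600 → 20000 → 16000 → 12800 → 10000 → 8000 — 1 2/3 stops dropped (darker).
Net change so far: 2/3 stop brighter. Offset with the shutter speed: 1/2500 → 1/3200 → 1/4000.

1/4000s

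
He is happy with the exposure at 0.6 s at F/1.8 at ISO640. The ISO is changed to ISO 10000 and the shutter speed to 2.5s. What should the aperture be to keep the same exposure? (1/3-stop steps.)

ISO: 640 → 800 → 1000 → 1250 → 1600 → 2000 → 2500 → 3200 → 4000 → 5000 → 6400 → 8000 → 10000 — 4 stops raised (brighter).
Shutter speed: 0.6 → 0.8 → 1 → 1.3 → 1.6 → 2 → 2.5 — 2 stops longer (brighter).
Net change so far: 6 stops brighter. Offset with the aperture: f/1.8 → f/2 → f/2.2 → f/2.5 → f/2.8 → f/3.2 → f/3.5 → f/4 → f/4.5 → f/5 → f/5.6 → f/6.3 → f/7.1 → f/8 → f/9 → f/10 → f/11 → f/13 → f/14.

f/14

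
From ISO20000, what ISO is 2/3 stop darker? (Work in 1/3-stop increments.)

ISO 12800

ISO: 20000 → 16000 → 12800 — 2/3 stop dropped (darker).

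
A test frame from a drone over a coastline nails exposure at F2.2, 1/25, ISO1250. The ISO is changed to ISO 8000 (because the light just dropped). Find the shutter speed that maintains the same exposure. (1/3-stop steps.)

1/160s

ISO: 1250 → 1600 → 2000 → 2500 → 3200 → 4000 → 5000 → 6400 → 8000 — 2 2/3 stops raised (brighter).
Need 2 2/3 stops darker from the shutter speed: 1/25 → 1/30 → 1/40 → 1/50 → 1/60 → 1/80 → 1/100 → 1/125 → 1/160.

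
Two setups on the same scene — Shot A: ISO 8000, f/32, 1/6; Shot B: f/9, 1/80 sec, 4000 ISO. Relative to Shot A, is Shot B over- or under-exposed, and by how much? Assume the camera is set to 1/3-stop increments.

Aperture: f/32 → f/29 → f/25 → f/22 → f/20 → f/18 → f/16 → f/14 → f/13 → f/11 → f/10 → f/9 — 3 2/3 stops wider (brighter).
Shutter speed: 1/6 → 1/8 → 1/10 → 1/13 → 1/15 → 1/20 → 1/25 → 1/30 → 1/40 → 1/50 → 1/60 → 1/80 — 3 2/3 stops faster (darker).
ISO: 8000 → 6400 → 5000 → 4000 — 1 stop dropped (darker).
Net: +3 2/3 −3 2/3 −1 = −1 stop.

1 stop darker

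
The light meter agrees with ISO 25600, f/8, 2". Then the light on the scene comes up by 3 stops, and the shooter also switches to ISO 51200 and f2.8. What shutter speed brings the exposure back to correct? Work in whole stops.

1/60s

Scene light: 3 stops brighter.
ISO: 25600 → 51200 — 1 stop higher (brighter).
Aperture: f/8 → f/5.6 → f/4 → f/2.8 — 3 stops opened up (brighter).
Net so far: 7 stops brighter. Shutter speed: 2 → 1 → 1/2 → 1/4 → 1/8 → 1/15 → 1/30 → 1/60.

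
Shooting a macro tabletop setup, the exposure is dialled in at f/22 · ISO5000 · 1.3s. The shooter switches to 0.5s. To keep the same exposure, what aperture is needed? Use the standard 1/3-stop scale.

f/14

Shutter speed: 1.3 → 1 → 0.8 → 0.6 → 0.5 — 1 1/3 stops faster (darker).
Need 1 1/3 stops brighter from the aperture: f/22 → f/20 → f/18 → f/16 → f/14.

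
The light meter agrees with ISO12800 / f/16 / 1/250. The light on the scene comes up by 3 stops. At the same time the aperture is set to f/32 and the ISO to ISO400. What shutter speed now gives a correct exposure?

Scene light: 3 stops brighter.
Aperture: f/16 → f/22 → f/32 — 2 stops stopped down (darker).
ISO: 12800 → 6400 → 3200 → 1600 → 800 → 400 — 5 stops dropped (darker).
Net so far: 4 stops darker. Shutter speed: 1/250 → 1/125 → 1/60 → 1/30 → 1/15.

1/15s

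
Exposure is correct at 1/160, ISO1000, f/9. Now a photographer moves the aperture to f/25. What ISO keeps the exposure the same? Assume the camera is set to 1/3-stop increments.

ISO 8000

Aperture: f/9 → f/10 → f/11 → f/13 → f/14 → f/16 → f/18 → f/20 → f/22 → f/25 — 3 stops smaller aperture (darker).
Need 3 stops brighter from the ISO: 1000 → 1250 → 1600 → 2000 → 2500 → 3200 → 4000 → 5000 → 6400 → 8000.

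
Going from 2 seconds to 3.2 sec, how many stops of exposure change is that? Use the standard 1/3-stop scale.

2/3 stop

2 → 2.5 → 3.2 — count the steps: 2 third-stops = 2/3 stop.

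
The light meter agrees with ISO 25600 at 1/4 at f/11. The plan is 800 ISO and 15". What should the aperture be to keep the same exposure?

ISO: 25600 → 12800 → 6400 → 3200 → 1600 → 800 — 5 stops dropped (darker).
Shutter speed: 1/4 → 1/2 → 1 → 2 → 4 → 8 → 15 — 6 stops slower (brighter).
Net change so far: 1 stop brighter. Offset with the aperture: f/11 → f/16.

f/16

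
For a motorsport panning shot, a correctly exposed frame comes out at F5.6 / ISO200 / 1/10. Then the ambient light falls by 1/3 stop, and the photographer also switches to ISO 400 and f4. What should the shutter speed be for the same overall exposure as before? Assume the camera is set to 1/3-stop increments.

Scene light: 1/3 stop darker.
ISO: 200 → 250 → 320 → 400 — 1 stop higher (brighter).
Aperture: f/5.6 → f/5 → f/4.5 → f/4 — 1 stop wider (brighter).
Net so far: 1 2/3 stops brighter. Shutter speed: 1/10 → 1/13 → 1/15 → 1/20 → 1/25 → 1/30.

1/30s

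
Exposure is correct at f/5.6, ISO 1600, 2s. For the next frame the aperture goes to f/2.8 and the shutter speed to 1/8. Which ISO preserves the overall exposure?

ISO 6400

Aperture: f/5.6 → f/4 → f/2.8 — 2 stops opened up (brighter).
Shutter speed: 2 → 1 → 1/2 → 1/4 → 1/8 — 4 stops faster (darker).
Net change so far: 2 stops darker. Offset with the ISO: 1600 → 3200 → 6400.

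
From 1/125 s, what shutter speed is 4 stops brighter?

Shutter speed: 1/125 → 1/60 → 1/30 → 1/15 → 1/8 — 4 stops longer (brighter).

1/8s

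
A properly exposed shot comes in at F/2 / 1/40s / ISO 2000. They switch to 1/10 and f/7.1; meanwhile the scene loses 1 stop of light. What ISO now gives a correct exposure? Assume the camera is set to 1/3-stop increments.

ISO 12800

Scene light: 1 stop darker.
Shutter speed: 1/40 → 1/30 → 1/25 → 1/20 → 1/15 → 1/13 → 1/10 — 2 stops slower (brighter).
Aperture: f/2 → f/2.2 → f/2.5 → f/2.8 → f/3.2 → f/3.5 → f/4 → f/4.5 → f/5 → f/5.6 → f/6.3 → f/7.1 — 3 2/3 stops narrower (darker).
Net so far: 2 2/3 stops darker. ISO: 2000 → 2500 → 3200 → 4000 → 5000 → 6400 → 8000 → 10000 → 12800.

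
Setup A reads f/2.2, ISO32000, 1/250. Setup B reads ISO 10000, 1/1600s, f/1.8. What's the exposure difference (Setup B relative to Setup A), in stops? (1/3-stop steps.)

Aperture: f/2.2 → f/2 → f/1.8 — 2/3 stop larger aperture (brighter).
Shutter speed: 1/250 → 1/320 → 1/400 → 1/500 → 1/640 → 1/800 → 1/1000 → 1/1250 → 1/1600 — 2 2/3 stops faster (darker).
ISO: 32000 → 25600 → 20000 → 16000 → 12800 → 10000 — 1 2/3 stops lower (darker).
Net: +2/3 −2 2/3 −1 2/3 = −3 2/3 stops.

3 2/3 stops darker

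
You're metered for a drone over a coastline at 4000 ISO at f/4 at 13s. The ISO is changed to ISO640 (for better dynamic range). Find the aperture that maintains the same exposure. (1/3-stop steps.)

ISO: 4000 → 3200 → 2500 → 2000 → 1600 → 1250 → 1000 → 800 → 640 — 2 2/3 stops lower (darker).
Need 2 2/3 stops brighter from the aperture: f/4 → f/3.5 → f/3.2 → f/2.8 → f/2.5 → f/2.2 → f/2 → f/1.8 → f/1.6.

f/1.6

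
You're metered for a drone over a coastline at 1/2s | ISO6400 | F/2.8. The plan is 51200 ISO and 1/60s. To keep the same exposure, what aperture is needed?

ISO: 6400 → 12800 → 25600 → 51200 — 3 stops raised (brighter).
Shutter speed: 1/2 → 1/4 → 1/8 → 1/15 → 1/30 → 1/60 — 5 stops faster (darker).
Net change so far: 2 stops darker. Offset with the aperture: f/2.8 → f/2 → f/1.4.

f/1.4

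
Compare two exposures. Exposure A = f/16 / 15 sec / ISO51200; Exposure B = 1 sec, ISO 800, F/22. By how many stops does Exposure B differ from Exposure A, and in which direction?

Aperture: f/16 → f/22 — 1 stop smaller aperture (darker).
Shutter speed: 15 → 8 → 4 → 2 → 1 — 4 stops shorter (darker).
ISO: 51200 → 25600 → 12800 → 6400 → 3200 → 1600 → 800 — 6 stops dropped (darker).
Net: −1 −4 −6 = −11 stops.

11 stops darker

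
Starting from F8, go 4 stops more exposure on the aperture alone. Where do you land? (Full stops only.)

f/2

Aperture: f/8 → f/5.6 → f/4 → f/2.8 → f/2 — 4 stops larger aperture (brighter).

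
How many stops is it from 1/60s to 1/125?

1 stop

1/60 → 1/125 — count the steps: 1 stop.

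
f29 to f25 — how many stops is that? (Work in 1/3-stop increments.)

1/3 stop

f/29 → f/25 — count the steps: 1 third-stops = 1/3 stop.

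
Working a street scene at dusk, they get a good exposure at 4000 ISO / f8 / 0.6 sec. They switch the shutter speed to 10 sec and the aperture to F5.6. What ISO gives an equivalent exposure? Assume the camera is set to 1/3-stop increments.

Shutter speed: 0.6 → 0.8 → 1 → 1.3 → 1.6 → 2 → 2.5 → 3.2 → 4 → 5 → 6 → 8 → 10 — 4 stops slower (brighter).
Aperture: f/8 → f/7.1 → f/6.3 → f/5.6 — 1 stop larger aperture (brighter).
Net change so far: 5 stops brighter. Offset with the ISO: 4000 → 3200 → 2500 → 2000 → 1600 → 1250 → 1000 → 800 → 640 → 500 → 400 → 320 → 250 → 200 → 160 → 125.

ISO 125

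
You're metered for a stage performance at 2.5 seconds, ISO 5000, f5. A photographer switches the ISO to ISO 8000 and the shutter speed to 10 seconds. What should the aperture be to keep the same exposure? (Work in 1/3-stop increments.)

f/13

ISO: 5000 → 6400 → 8000 — 2/3 stop raised (brighter).
Shutter speed: 2.5 → 3.2 → 4 → 5 → 6 → 8 → 10 — 2 stops longer (brighter).
Net change so far: 2 2/3 stops brighter. Offset with the aperture: f/5 → f/5.6 → f/6.3 → f/7.1 → f/8 → f/9 → f/10 → f/11 → f/13.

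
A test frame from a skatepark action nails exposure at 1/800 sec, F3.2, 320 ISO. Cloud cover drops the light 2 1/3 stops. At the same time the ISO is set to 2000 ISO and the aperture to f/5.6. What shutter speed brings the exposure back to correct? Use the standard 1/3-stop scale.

Scene light: 2 1/3 stops darker.
ISO: 320 → 400 → 500 → 640 → 800 → 1000 → 1250 → 1600 → 2000 — 2 2/3 stops raised (brighter).
Aperture: f/3.2 → f/3.5 → f/4 → f/4.5 → f/5 → f/5.6 — 1 2/3 stops narrower (darker).
Net so far: 1 1/3 stops darker. Shutter speed: 1/800 → 1/640 → 1/500 → 1/400 → 1/320.

1/320s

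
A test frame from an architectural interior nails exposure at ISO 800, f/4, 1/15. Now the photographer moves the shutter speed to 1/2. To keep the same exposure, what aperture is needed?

Shutter speed: 1/15 → 1/8 → 1/4 → 1/2 — 3 stops longer (brighter).
Need 3 stops darker from the aperture: f/4 → f/5.6 → f/8 → f/11.

f/11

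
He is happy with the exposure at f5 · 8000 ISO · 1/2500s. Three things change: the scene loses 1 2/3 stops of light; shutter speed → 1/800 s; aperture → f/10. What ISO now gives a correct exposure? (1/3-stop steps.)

ISO 32000

Scene light: 1 2/3 stops darker.
Shutter speed: 1/2500 → 1/2000 → 1/1600 → 1/1250 → 1/1000 → 1/800 — 1 2/3 stops slower (brighter).
Aperture: f/5 → f/5.6 → f/6.3 → f/7.1 → f/8 → f/9 → f/10 — 2 stops smaller aperture (darker).
Net so far: 2 stops darker. ISO: 8000 → 10000 → 12800 → 16000 → 20000 → 25600 → 32000.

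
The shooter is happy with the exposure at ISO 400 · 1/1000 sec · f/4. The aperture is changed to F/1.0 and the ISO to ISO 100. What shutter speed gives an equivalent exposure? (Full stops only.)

1/4000s

Aperture: f/4 → f/2.8 → f/2 → f/1.4 → f/1.0 — 4 stops wider (brighter).
ISO: 400 → 200 → 100 — 2 stops dropped (darker).
Net change so far: 2 stops brighter. Offset with the shutter speed: 1/1000 → 1/2000 → 1/4000.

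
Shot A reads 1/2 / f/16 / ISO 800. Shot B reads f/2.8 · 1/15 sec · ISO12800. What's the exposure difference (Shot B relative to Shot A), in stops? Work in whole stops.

6 stops brighter

Aperture: f/16 → f/11 → f/8 → f/5.6 → f/4 → f/2.8 — 5 stops larger aperture (brighter).
Shutter speed: 1/2 → 1/4 → 1/8 → 1/15 — 3 stops shorter (darker).
ISO: 800 → 1600 → 3200 → 6400 → 12800 — 4 stops higher (brighter).
Net: +5 −3 +4 = +6 stops.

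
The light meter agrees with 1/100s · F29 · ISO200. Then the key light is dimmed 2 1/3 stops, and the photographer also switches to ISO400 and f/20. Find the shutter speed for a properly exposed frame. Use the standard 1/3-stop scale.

Scene light: 2 1/3 stops darker.
ISO: 200 → 250 → 320 → 400 — 1 stop raised (brighter).
Aperture: f/29 → f/25 → f/22 → f/20 — 1 stop wider (brighter).
Net so far: 1/3 stop darker. Shutter speed: 1/100 → 1/80.

1/80s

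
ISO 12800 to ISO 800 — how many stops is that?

12800 → 6400 → 3200 → 1600 → 800 — count the steps: 4 stops.

4 stops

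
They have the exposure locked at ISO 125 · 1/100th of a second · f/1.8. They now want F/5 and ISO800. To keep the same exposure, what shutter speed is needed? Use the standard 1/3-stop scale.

Aperture: f/1.8 → f/2 → f/2.2 → f/2.5 → f/2.8 → f/3.2 → f/3.5 → f/4 → f/4.5 → f/5 — 3 stops narrower (darker).
ISO: 125 → 160 → 200 → 250 → 320 → 400 → 500 → 640 → 800 — 2 2/3 stops higher (brighter).
Net change so far: 1/3 stop darker. Offset with the shutter speed: 1/100 → 1/80.

1/80s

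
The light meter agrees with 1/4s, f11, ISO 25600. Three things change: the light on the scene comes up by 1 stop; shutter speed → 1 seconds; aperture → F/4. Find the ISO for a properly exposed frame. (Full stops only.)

ISO 400

Scene light: 1 stop brighter.
Shutter speed: 1/4 → 1/2 → 1 — 2 stops slower (brighter).
Aperture: f/11 → f/8 → f/5.6 → f/4 — 3 stops larger aperture (brighter).
Net so far: 6 stops brighter. ISO: 25600 → 12800 → 6400 → 3200 → 1600 → 800 → 400.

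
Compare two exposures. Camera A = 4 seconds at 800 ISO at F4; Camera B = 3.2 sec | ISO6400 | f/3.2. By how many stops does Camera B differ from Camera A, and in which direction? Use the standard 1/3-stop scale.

3 1/3 stops brighter

Aperture: f/4 → f/3.5 → f/3.2 — 2/3 stop wider (brighter).
Shutter speed: 4 → 3.2 — 1/3 stop shorter (darker).
ISO: 800 → 1000 → 1250 → 1600 → 2000 → 2500 → 3200 → 4000 → 5000 → 6400 — 3 stops raised (brighter).
Net: +2/3 −1/3 +3 = +3 1/3 stops.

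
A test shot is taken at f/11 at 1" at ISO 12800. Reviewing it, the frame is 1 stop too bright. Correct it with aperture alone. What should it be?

f/16

Overexposed by 1 stop → need 1 stop darker.
Aperture: f/11 → f/16.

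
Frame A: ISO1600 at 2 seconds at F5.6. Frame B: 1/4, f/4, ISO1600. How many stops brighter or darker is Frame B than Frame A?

2 stops darker

Aperture: f/5.6 → f/4 — 1 stop larger aperture (brighter).
Shutter speed: 2 → 1 → 1/2 → 1/4 — 3 stops shorter (darker).
ISO: unchanged.
Net: +1 −3 = −2 stops.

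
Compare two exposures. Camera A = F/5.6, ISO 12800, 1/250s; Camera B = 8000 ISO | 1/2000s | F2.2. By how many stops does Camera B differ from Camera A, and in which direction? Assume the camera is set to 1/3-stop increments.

Aperture: f/5.6 → f/5 → f/4.5 → f/4 → f/3.5 → f/3.2 → f/2.8 → f/2.5 → f/2.2 — 2 2/3 stops wider (brighter).
Shutter speed: 1/250 → 1/320 → 1/400 → 1/500 → 1/640 → 1/800 → 1/1000 → 1/1250 → 1/1600 → 1/2000 — 3 stops faster (darker).
ISO: 12800 → 10000 → 8000 — 2/3 stop lower (darker).
Net: +2 2/3 −3 −2/3 = −1 stop.

1 stop darker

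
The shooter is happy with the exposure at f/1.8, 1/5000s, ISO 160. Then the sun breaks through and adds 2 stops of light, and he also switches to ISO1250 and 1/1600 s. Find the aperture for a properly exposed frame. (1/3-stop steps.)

Scene light: 2 stops brighter.
ISO: 160 → 200 → 250 → 320 → 400 → 500 → 640 → 800 → 1000 → 1250 — 3 stops raised (brighter).
Shutter speed: 1/5000 → 1/4000 → 1/3200 → 1/2500 → 1/2000 → 1/1600 — 1 2/3 stops longer (brighter).
Net so far: 6 2/3 stops brighter. Aperture: f/1.8 → f/2 → f/2.2 → f/2.5 → f/2.8 → f/3.2 → f/3.5 → f/4 → f/4.5 → f/5 → f/5.6 → f/6.3 → f/7.1 → f/8 → f/9 → f/10 → f/11 → f/13 → f/14 → f/16 → f/18.

f/18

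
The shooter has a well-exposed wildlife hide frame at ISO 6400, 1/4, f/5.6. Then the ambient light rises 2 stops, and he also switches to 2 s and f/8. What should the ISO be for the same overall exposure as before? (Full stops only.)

ISO 400

Scene light: 2 stops brighter.
Shutter speed: 1/4 → 1/2 → 1 → 2 — 3 stops longer (brighter).
Aperture: f/5.6 → f/8 — 1 stop smaller aperture (darker).
Net so far: 4 stops brighter. ISO: 6400 → 3200 → 1600 → 800 → 400.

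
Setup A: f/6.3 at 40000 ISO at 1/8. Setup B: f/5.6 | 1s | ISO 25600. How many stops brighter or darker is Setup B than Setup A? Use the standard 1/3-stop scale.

Aperture: f/6.3 → f/5.6 — 1/3 stop larger aperture (brighter).
Shutter speed: 1/8 → 1/6 → 1/5 → 1/4 → 0.3 → 0.4 → 0.5 → 0.6 → 0.8 → 1 — 3 stops slower (brighter).
ISO: 40000 → 32000 → 25600 — 2/3 stop lower (darker).
Net: +1/3 +3 −2/3 = +2 2/3 stops.

2 2/3 stops brighter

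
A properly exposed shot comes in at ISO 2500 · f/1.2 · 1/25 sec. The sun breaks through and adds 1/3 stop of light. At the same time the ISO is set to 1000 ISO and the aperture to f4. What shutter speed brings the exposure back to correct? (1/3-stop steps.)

Scene light: 1/3 stop brighter.
ISO: 2500 → 2000 → 1600 → 1250 → 1000 — 1 1/3 stops dropped (darker).
Aperture: f/1.2 → f/1.4 → f/1.6 → f/1.8 → f/2 → f/2.2 → f/2.5 → f/2.8 → f/3.2 → f/3.5 → f/4 — 3 1/3 stops smaller aperture (darker).
Net so far: 4 1/3 stops darker. Shutter speed: 1/25 → 1/20 → 1/15 → 1/13 → 1/10 → 1/8 → 1/6 → 1/5 → 1/4 → 0.3 → 0.4 → 0.5 → 0.6 → 0.8.

0.8 s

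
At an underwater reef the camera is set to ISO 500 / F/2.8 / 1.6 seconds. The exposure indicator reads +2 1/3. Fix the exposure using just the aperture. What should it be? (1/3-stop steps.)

f/6.3

Overexposed by 2 1/3 stops → need 2 1/3 stops darker.
Aperture: f/2.8 → f/3.2 → f/3.5 → f/4 → f/4.5 → f/5 → f/5.6 → f/6.3.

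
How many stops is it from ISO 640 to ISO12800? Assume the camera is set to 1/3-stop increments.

640 → 800 → 1000 → 1250 → 1600 → 2000 → 2500 → 3200 → 4000 → 5000 → 6400 → 8000 → 10000 → 12800 — count the steps: 13 third-stops = 4 1/3 stops.

4 1/3 stops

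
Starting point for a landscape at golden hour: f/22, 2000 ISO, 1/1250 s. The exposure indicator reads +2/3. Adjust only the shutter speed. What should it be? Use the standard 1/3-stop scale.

1/2000s

Overexposed by 2/3 stop → need 2/3 stop darker.
Shutter speed: 1/1250 → 1/1600 → 1/2000.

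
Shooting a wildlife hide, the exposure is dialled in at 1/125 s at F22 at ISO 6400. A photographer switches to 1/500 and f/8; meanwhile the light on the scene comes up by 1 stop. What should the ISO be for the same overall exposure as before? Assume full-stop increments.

ISO 1600

Scene light: 1 stop brighter.
Shutter speed: 1/125 → 1/250 → 1/500 — 2 stops faster (darker).
Aperture: f/22 → f/16 → f/11 → f/8 — 3 stops wider (brighter).
Net so far: 2 stops brighter. ISO: 6400 → 3200 → 1600.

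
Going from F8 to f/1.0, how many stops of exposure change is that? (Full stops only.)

6 stops

f/8 → f/5.6 → f/4 → f/2.8 → f/2 → f/1.4 → f/1.0 — count the steps: 6 stops.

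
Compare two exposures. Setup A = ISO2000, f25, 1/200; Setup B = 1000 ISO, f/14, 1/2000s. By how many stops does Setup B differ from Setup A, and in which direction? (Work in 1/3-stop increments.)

2 2/3 stops darker

Aperture: f/25 → f/22 → f/20 → f/18 → f/16 → f/14 — 1 2/3 stops wider (brighter).
Shutter speed: 1/200 → 1/250 → 1/320 → 1/400 → 1/500 → 1/640 → 1/800 → 1/1000 → 1/1250 → 1/1600 → 1/2000 — 3 1/3 stops faster (darker).
ISO: 2000 → 1600 → 1250 → 1000 — 1 stop lower (darker).
Net: +1 2/3 −3 1/3 −1 = −2 2/3 stops.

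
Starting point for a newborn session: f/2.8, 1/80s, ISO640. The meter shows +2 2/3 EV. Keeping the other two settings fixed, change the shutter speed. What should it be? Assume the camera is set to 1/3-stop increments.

Overexposed by 2 2/3 stops → need 2 2/3 stops darker.
Shutter speed: 1/80 → 1/100 → 1/125 → 1/160 → 1/200 → 1/250 → 1/320 → 1/400 → 1/500.

1/500s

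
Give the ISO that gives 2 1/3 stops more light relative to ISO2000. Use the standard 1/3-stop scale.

ISO 10000

ISO: 2000 → 2500 → 3200 → 4000 → 5000 → 6400 → 8000 → 10000 — 2 1/3 stops raised (brighter).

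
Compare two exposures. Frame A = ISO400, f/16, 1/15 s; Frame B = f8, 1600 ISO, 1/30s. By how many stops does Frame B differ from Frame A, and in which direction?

Aperture: f/16 → f/11 → f/8 — 2 stops larger aperture (brighter).
Shutter speed: 1/15 → 1/30 — 1 stop shorter (darker).
ISO: 400 → 800 → 1600 — 2 stops higher (brighter).
Net: +2 −1 +2 = +3 stops.

3 stops brighter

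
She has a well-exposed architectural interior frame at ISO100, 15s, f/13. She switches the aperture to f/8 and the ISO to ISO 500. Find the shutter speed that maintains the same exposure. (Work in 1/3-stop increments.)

Aperture: f/13 → f/11 → f/10 → f/9 → f/8 — 1 1/3 stops opened up (brighter).
ISO: 100 → 125 → 160 → 200 → 250 → 320 → 400 → 500 — 2 1/3 stops raised (brighter).
Net change so far: 3 2/3 stops brighter. Offset with the shutter speed: 15 → 13 → 10 → 8 → 6 → 5 → 4 → 3.2 → 2.5 → 2 → 1.6 → 1.3.

1.3 s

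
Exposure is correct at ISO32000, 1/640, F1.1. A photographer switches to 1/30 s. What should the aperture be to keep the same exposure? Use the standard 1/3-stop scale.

f/5

Shutter speed: 1/640 → 1/500 → 1/400 → 1/320 → 1/250 → 1/200 → 1/160 → 1/125 → 1/100 → 1/80 → 1/60 → 1/50 → 1/40 → 1/30 — 4 1/3 stops slower (brighter).
Need 4 1/3 stops darker from the aperture: f/1.1 → f/1.2 → f/1.4 → f/1.6 → f/1.8 → f/2 → f/2.2 → f/2.5 → f/2.8 → f/3.2 → f/3.5 → f/4 → f/4.5 → f/5.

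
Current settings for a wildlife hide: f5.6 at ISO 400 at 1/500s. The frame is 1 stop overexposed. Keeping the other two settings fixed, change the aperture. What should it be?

Overexposed by 1 stop → need 1 stop darker.
Aperture: f/5.6 → f/8.

f/8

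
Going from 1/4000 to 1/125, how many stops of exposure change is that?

5 stops

1/4000 → 1/2000 → 1/1000 → 1/500 → 1/250 → 1/125 — count the steps: 5 stops.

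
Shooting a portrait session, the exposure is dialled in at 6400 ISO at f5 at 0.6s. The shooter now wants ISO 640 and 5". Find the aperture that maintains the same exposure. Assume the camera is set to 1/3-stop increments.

ISO: 6400 → 5000 → 4000 → 3200 → 2500 → 2000 → 1600 → 1250 → 1000 → 800 → 640 — 3 1/3 stops lower (darker).
Shutter speed: 0.6 → 0.8 → 1 → 1.3 → 1.6 → 2 → 2.5 → 3.2 → 4 → 5 — 3 stops slower (brighter).
Net change so far: 1/3 stop darker. Offset with the aperture: f/5 → f/4.5.

f/4.5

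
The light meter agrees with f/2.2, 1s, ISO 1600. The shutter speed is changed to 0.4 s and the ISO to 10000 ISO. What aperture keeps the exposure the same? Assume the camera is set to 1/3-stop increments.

f/3.5

Shutter speed: 1 → 0.8 → 0.6 → 0.5 → 0.4 — 1 1/3 stops faster (darker).
ISO: 1600 → 2000 → 2500 → 3200 → 4000 → 5000 → 6400 → 8000 → 10000 — 2 2/3 stops raised (brighter).
Net change so far: 1 1/3 stops brighter. Offset with the aperture: f/2.2 → f/2.5 → f/2.8 → f/3.2 → f/3.5.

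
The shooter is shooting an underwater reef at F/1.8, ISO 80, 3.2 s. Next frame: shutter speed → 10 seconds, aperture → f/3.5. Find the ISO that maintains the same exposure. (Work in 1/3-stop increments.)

Shutter speed: 3.2 → 4 → 5 → 6 → 8 → 10 — 1 2/3 stops longer (brighter).
Aperture: f/1.8 → f/2 → f/2.2 → f/2.5 → f/2.8 → f/3.2 → f/3.5 — 2 stops narrower (darker).
Net change so far: 1/3 stop darker. Offset with the ISO: 80 → 100.

ISO 100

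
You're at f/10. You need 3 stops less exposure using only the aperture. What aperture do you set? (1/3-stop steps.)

f/29

Aperture: f/10 → f/11 → f/13 → f/14 → f/16 → f/18 → f/20 → f/22 → f/25 → f/29 — 3 stops narrower (darker).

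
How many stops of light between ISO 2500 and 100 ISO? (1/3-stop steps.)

4 2/3 stops

2500 → 2000 → 1600 → 1250 → 1000 → 800 → 640 → 500 → 400 → 320 → 250 → 200 → 160 → 125 → 100 — count the steps: 14 third-stops = 4 2/3 stops.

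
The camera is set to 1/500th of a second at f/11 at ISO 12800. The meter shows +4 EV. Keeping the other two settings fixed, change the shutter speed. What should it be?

Overexposed by 4 stops → need 4 stops darker.
Shutter speed: 1/500 → 1/1000 → 1/2000 → 1/4000 → 1/8000.

1/8000s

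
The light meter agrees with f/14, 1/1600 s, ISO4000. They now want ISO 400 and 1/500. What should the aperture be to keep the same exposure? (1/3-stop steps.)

ISO: 4000 → 3200 → 2500 → 2000 → 1600 → 1250 → 1000 → 800 → 640 → 500 → 400 — 3 1/3 stops lower (darker).
Shutter speed: 1/1600 → 1/1250 → 1/1000 → 1/800 → 1/640 → 1/500 — 1 2/3 stops longer (brighter).
Net change so far: 1 2/3 stops darker. Offset with the aperture: f/14 → f/13 → f/11 → f/10 → f/9 → f/8.

f/8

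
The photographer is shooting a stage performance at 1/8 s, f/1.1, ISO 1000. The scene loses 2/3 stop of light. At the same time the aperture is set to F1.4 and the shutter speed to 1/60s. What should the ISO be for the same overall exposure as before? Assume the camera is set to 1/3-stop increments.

Scene light: 2/3 stop darker.
Aperture: f/1.1 → f/1.2 → f/1.4 — 2/3 stop stopped down (darker).
Shutter speed: 1/8 → 1/10 → 1/13 → 1/15 → 1/20 → 1/25 → 1/30 → 1/40 → 1/50 → 1/60 — 3 stops faster (darker).
Net so far: 4 1/3 stops darker. ISO: 1000 → 1250 → 1600 → 2000 → 2500 → 3200 → 4000 → 5000 → 6400 → 8000 → 10000 → 12800 → 16000 → 20000.

ISO 20000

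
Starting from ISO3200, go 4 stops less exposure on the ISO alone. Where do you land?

ISO 200

ISO: 3200 → 1600 → 800 → 400 → 200 — 4 stops dropped (darker).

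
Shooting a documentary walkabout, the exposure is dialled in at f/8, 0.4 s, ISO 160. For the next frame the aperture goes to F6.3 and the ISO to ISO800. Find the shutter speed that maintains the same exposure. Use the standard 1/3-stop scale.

Aperture: f/8 → f/7.1 → f/6.3 — 2/3 stop opened up (brighter).
ISO: 160 → 200 → 250 → 320 → 400 → 500 → 640 → 800 — 2 1/3 stops raised (brighter).
Net change so far: 3 stops brighter. Offset with the shutter speed: 0.4 → 0.3 → 1/4 → 1/5 → 1/6 → 1/8 → 1/10 → 1/13 → 1/15 → 1/20.

1/20s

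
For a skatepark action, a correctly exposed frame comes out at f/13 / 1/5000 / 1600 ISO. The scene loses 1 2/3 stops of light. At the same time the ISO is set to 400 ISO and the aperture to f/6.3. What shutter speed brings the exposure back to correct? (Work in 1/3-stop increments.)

Scene light: 1 2/3 stops darker.
ISO: 1600 → 1250 → 1000 → 800 → 640 → 500 → 400 — 2 stops lower (darker).
Aperture: f/13 → f/11 → f/10 → f/9 → f/8 → f/7.1 → f/6.3 — 2 stops opened up (brighter).
Net so far: 1 2/3 stops darker. Shutter speed: 1/5000 → 1/4000 → 1/3200 → 1/2500 → 1/2000 → 1/1600.

1/1600s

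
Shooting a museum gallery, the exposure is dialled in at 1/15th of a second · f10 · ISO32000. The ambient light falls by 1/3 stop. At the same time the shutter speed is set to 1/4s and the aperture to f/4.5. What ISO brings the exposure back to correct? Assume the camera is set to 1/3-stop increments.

ISO 2000

Scene light: 1/3 stop darker.
Shutter speed: 1/15 → 1/13 → 1/10 → 1/8 → 1/6 → 1/5 → 1/4 — 2 stops slower (brighter).
Aperture: f/10 → f/9 → f/8 → f/7.1 → f/6.3 → f/5.6 → f/5 → f/4.5 — 2 1/3 stops larger aperture (brighter).
Net so far: 4 stops brighter. ISO: 32000 → 25600 → 20000 → 16000 → 12800 → 10000 → 8000 → 6400 → 5000 → 4000 → 3200 → 2500 → 2000.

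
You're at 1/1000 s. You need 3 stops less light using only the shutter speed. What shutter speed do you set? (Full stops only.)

Shutter speed: 1/1000 → 1/2000 → 1/4000 → 1/8000 — 3 stops shorter (darker).

1/8000s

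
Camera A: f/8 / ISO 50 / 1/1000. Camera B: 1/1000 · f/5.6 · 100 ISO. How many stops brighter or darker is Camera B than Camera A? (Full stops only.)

2 stops brighter

Aperture: f/8 → f/5.6 — 1 stop opened up (brighter).
Shutter speed: unchanged.
ISO: 50 → 100 — 1 stop raised (brighter).
Net: +1 +1 = +2 stops.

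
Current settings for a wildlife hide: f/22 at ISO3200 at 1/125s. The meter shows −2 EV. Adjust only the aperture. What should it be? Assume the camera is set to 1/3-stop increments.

f/11

Underexposed by 2 stops → need 2 stops brighter.
Aperture: f/22 → f/20 → f/18 → f/16 → f/14 → f/13 → f/11.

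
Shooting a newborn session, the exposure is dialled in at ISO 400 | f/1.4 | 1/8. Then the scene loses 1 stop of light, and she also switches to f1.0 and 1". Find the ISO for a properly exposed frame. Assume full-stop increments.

ISO 50

Scene light: 1 stop darker.
Aperture: f/1.4 → f/1.0 — 1 stop wider (brighter).
Shutter speed: 1/8 → 1/4 → 1/2 → 1 — 3 stops slower (brighter).
Net so far: 3 stops brighter. ISO: 400 → 200 → 100 → 50.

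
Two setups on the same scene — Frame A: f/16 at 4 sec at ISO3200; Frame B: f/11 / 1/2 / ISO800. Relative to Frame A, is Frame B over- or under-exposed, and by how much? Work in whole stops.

4 stops darker

Aperture: f/16 → f/11 — 1 stop larger aperture (brighter).
Shutter speed: 4 → 2 → 1 → 1/2 — 3 stops faster (darker).
ISO: 3200 → 1600 → 800 — 2 stops lower (darker).
Net: +1 −3 −2 = −4 stops.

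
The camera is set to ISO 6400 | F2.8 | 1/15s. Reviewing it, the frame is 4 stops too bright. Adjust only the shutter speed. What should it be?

1/250s

Overexposed by 4 stops → need 4 stops darker.
Shutter speed: 1/15 → 1/30 → 1/60 → 1/125 → 1/250.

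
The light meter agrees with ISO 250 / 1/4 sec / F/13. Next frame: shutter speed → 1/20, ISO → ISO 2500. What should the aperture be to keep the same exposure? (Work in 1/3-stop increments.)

f/18

Shutter speed: 1/4 → 1/5 → 1/6 → 1/8 → 1/10 → 1/13 → 1/15 → 1/20 — 2 1/3 stops shorter (darker).
ISO: 250 → 320 → 400 → 500 → 640 → 800 → 1000 → 1250 → 1600 → 2000 → 2500 — 3 1/3 stops higher (brighter).
Net change so far: 1 stop brighter. Offset with the aperture: f/13 → f/14 → f/16 → f/18.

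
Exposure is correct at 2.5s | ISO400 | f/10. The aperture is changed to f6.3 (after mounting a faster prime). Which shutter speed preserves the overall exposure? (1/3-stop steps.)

1 s

Aperture: f/10 → f/9 → f/8 → f/7.1 → f/6.3 — 1 1/3 stops wider (brighter).
Need 1 1/3 stops darker from the shutter speed: 2.5 → 2 → 1.6 → 1.3 → 1.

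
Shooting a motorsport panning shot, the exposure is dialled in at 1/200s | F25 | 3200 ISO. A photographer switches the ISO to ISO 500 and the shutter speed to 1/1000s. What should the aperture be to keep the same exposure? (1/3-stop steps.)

ISO: 3200 → 2500 → 2000 → 1600 → 1250 → 1000 → 800 → 640 → 500 — 2 2/3 stops dropped (darker).
Shutter speed: 1/200 → 1/250 → 1/320 → 1/400 → 1/500 → 1/640 → 1/800 → 1/1000 — 2 1/3 stops shorter (darker).
Net change so far: 5 stops darker. Offset with the aperture: f/25 → f/22 → f/20 → f/18 → f/16 → f/14 → f/13 → f/11 → f/10 → f/9 → f/8 → f/7.1 → f/6.3 → f/5.6 → f/5 → f/4.5.

f/4.5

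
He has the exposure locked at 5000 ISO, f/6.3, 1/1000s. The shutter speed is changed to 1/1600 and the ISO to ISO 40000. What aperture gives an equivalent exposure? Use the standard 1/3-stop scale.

f/14

Shutter speed: 1/1000 → 1/1250 → 1/1600 — 2/3 stop shorter (darker).
ISO: 5000 → 6400 → 8000 → 10000 → 12800 → 16000 → 20000 → 25600 → 32000 → 40000 — 3 stops raised (brighter).
Net change so far: 2 1/3 stops brighter. Offset with the aperture: f/6.3 → f/7.1 → f/8 → f/9 → f/10 → f/11 → f/13 → f/14.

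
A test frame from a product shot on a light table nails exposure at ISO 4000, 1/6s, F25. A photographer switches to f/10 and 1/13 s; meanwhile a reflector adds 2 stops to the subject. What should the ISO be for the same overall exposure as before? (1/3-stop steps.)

Scene light: 2 stops brighter.
Aperture: f/25 → f/22 → f/20 → f/18 → f/16 → f/14 → f/13 → f/11 → f/10 — 2 2/3 stops larger aperture (brighter).
Shutter speed: 1/6 → 1/8 → 1/10 → 1/13 — 1 stop shorter (darker).
Net so far: 3 2/3 stops brighter. ISO: 4000 → 3200 → 2500 → 2000 → 1600 → 1250 → 1000 → 800 → 640 → 500 → 400 → 320.

ISO 320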